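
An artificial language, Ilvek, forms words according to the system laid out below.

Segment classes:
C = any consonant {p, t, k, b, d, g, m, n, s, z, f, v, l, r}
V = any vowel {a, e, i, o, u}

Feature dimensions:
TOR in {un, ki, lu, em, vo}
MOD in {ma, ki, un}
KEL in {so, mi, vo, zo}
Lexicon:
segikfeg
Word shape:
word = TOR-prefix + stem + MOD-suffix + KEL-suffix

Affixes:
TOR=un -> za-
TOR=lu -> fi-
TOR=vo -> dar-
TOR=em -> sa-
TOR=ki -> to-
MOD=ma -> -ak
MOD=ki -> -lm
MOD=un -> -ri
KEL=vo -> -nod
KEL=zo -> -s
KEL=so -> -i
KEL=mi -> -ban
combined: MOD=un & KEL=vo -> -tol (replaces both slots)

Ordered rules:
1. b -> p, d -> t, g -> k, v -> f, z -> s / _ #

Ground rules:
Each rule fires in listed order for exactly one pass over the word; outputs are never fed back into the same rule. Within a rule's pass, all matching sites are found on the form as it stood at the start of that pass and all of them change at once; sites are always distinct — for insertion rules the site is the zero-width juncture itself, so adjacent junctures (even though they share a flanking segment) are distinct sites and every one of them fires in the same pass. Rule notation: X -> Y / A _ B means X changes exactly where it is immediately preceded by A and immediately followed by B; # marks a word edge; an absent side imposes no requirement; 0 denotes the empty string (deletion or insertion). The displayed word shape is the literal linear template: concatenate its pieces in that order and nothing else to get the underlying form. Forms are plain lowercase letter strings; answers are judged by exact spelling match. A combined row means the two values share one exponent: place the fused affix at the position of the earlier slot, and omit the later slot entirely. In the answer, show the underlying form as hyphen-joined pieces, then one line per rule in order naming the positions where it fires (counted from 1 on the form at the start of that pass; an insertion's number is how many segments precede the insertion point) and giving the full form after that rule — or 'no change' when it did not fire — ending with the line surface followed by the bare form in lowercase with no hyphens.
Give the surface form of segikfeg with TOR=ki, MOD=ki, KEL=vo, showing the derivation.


underlying: to-segikfeg-lm-nod
1. b -> p, d -> t, g -> k, v -> f, z -> s / _ #: fires at position(s) 15: tosegikfeglmnot
surface: tosegikfeglmnot


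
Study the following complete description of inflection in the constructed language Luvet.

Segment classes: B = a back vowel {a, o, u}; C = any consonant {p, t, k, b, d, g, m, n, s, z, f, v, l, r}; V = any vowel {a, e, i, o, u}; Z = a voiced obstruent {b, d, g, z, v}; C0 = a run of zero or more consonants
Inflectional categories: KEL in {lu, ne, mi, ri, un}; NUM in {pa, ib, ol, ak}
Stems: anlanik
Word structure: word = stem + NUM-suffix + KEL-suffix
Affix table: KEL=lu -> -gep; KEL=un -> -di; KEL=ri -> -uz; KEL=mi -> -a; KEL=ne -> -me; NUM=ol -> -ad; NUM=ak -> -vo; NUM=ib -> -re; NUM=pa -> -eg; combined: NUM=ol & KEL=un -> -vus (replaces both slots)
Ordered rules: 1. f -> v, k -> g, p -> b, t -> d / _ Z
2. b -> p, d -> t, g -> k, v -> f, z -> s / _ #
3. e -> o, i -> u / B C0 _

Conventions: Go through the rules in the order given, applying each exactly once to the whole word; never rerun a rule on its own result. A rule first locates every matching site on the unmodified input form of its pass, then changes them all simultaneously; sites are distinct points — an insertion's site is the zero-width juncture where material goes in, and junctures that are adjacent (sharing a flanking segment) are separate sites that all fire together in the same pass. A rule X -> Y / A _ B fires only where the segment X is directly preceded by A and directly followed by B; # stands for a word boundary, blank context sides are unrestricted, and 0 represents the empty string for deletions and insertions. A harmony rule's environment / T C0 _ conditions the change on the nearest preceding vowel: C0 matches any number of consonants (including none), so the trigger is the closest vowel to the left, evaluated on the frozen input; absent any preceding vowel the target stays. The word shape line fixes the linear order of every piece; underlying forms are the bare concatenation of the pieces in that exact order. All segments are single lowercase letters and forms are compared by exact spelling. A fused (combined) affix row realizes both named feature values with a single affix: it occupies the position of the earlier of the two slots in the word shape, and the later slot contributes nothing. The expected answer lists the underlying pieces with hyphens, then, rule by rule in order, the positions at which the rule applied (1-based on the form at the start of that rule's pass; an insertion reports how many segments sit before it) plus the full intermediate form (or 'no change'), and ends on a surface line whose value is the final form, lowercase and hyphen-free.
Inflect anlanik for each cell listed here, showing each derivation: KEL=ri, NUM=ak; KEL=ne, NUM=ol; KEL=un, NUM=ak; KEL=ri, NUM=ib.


cell KEL=ri, NUM=ak:
underlying: anlanik-vo-uz
1. f -> v, k -> g, p -> b, t -> d / _ Z: fires at position(s) 7: anlanigvouz
2. b -> p, d -> t, g -> k, v -> f, z -> s / _ #: fires at position(s) 11: anlanigvous
3. e -> o, i -> u / B C0 _: fires at position(s) 6: anlanugvous
surface: anlanugvous

cell KEL=ne, NUM=ol:
underlying: anlanik-ad-me
1. f -> v, k -> g, p -> b, t -> d / _ Z: no change
2. b -> p, d -> t, g -> k, v -> f, z -> s / _ #: no change
3. e -> o, i -> u / B C0 _: fires at position(s) 6, 11: anlanukadmo
surface: anlanukadmo

cell KEL=un, NUM=ak:
underlying: anlanik-vo-di
1. f -> v, k -> g, p -> b, t -> d / _ Z: fires at position(s) 7: anlanigvodi
2. b -> p, d -> t, g -> k, v -> f, z -> s / _ #: no change
3. e -> o, i -> u / B C0 _: fires at position(s) 6, 11: anlanugvodu
surface: anlanugvodu

cell KEL=ri, NUM=ib:
underlying: anlanik-re-uz
1. f -> v, k -> g, p -> b, t -> d / _ Z: no change
2. b -> p, d -> t, g -> k, v -> f, z -> s / _ #: fires at position(s) 11: anlanikreus
3. e -> o, i -> u / B C0 _: fires at position(s) 6: anlanukreus
surface: anlanukreus


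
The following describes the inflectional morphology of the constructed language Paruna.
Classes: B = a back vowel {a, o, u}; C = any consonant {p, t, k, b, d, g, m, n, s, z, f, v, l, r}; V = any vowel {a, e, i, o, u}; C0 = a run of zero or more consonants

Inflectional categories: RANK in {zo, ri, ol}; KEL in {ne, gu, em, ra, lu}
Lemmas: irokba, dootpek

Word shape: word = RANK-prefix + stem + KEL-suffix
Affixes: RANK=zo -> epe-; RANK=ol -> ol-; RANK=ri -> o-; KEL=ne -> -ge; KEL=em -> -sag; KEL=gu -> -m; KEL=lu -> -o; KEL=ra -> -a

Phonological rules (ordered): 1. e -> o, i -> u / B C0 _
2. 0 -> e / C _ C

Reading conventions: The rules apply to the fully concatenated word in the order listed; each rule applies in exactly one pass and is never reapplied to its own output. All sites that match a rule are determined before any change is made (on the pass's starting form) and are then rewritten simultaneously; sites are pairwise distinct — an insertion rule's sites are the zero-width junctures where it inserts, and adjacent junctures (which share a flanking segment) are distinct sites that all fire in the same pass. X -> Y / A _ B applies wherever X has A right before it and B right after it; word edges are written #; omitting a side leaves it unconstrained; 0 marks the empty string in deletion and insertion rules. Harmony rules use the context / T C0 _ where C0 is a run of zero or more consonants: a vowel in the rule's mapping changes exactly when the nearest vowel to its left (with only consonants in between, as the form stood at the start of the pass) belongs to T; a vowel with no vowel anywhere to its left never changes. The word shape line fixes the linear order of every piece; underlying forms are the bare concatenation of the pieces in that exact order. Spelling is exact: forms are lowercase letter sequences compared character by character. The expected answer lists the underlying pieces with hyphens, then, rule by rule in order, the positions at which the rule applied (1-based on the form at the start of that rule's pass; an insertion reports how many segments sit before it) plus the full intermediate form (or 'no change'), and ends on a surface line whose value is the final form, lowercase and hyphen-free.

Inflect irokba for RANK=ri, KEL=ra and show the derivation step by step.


underlying: o-irokba-a
1. e -> o, i -> u / B C0 _: fires at position(s) 2: ourokbaa
2. 0 -> e / C _ C: inserts after position(s) 5: ourokebaa
surface: ourokebaa


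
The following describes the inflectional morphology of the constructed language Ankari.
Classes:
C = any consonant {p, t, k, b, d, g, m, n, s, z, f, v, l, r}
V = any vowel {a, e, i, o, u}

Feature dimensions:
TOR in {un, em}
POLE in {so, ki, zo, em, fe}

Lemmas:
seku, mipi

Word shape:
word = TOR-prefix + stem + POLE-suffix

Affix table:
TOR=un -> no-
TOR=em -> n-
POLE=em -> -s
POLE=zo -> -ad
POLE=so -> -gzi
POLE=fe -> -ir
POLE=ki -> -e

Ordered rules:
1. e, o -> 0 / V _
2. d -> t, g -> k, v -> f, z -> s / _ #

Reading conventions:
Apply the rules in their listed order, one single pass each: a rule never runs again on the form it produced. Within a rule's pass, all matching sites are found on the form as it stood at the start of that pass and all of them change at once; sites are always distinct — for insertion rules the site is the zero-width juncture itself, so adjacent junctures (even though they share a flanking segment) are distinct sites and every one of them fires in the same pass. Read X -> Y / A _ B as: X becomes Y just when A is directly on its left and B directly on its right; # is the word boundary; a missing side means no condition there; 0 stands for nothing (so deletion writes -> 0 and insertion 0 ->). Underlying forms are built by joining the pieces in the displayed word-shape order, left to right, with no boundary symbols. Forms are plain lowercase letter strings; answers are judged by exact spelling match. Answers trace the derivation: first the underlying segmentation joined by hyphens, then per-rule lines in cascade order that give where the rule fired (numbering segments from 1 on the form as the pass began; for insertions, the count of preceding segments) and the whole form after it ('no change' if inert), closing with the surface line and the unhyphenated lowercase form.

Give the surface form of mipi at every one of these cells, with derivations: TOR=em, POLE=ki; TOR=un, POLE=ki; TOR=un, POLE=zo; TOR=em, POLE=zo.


cell TOR=em, POLE=ki:
underlying: n-mipi-e
1. e, o -> 0 / V _: fires at position(s) 6: nmipi
2. d -> t, g -> k, v -> f, z -> s / _ #: no change
surface: nmipi

cell TOR=un, POLE=ki:
underlying: no-mipi-e
1. e, o -> 0 / V _: fires at position(s) 7: nomipi
2. d -> t, g -> k, v -> f, z -> s / _ #: no change
surface: nomipi

cell TOR=un, POLE=zo:
underlying: no-mipi-ad
1. e, o -> 0 / V _: no change
2. d -> t, g -> k, v -> f, z -> s / _ #: fires at position(s) 8: nomipiat
surface: nomipiat

cell TOR=em, POLE=zo:
underlying: n-mipi-ad
1. e, o -> 0 / V _: no change
2. d -> t, g -> k, v -> f, z -> s / _ #: fires at position(s) 7: nmipiat
surface: nmipiat


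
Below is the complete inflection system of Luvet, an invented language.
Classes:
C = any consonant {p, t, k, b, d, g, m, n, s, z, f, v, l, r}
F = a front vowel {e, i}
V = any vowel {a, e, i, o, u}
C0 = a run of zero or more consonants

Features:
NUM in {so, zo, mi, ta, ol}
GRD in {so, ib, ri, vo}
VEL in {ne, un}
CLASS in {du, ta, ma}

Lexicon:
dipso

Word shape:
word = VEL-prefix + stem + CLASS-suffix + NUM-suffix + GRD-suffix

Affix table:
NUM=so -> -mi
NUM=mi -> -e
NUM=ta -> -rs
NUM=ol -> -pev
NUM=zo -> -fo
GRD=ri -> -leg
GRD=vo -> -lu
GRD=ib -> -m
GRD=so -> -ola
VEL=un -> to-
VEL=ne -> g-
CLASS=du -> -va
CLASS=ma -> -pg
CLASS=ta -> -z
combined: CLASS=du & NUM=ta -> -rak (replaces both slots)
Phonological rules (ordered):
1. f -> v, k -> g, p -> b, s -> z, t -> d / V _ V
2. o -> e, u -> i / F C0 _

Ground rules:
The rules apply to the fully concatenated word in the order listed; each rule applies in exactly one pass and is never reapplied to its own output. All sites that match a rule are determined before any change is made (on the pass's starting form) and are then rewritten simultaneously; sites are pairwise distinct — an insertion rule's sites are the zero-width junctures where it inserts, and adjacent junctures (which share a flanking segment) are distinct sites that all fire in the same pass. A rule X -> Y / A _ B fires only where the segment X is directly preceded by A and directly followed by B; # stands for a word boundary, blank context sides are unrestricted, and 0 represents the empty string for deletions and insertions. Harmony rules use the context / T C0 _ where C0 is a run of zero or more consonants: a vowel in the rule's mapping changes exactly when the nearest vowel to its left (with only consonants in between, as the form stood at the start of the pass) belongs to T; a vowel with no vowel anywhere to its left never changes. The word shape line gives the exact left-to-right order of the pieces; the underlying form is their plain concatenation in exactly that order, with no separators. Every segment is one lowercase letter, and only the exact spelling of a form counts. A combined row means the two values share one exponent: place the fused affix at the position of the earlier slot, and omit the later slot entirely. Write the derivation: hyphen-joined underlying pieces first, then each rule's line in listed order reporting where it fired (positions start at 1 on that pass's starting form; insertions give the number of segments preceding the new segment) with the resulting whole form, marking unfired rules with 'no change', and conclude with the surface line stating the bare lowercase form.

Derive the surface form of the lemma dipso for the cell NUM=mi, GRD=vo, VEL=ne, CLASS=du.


underlying: g-dipso-va-e-lu
1. f -> v, k -> g, p -> b, s -> z, t -> d / V _ V: no change
2. o -> e, u -> i / F C0 _: fires at position(s) 6, 11: gdipsevaeli
surface: gdipsevaeli


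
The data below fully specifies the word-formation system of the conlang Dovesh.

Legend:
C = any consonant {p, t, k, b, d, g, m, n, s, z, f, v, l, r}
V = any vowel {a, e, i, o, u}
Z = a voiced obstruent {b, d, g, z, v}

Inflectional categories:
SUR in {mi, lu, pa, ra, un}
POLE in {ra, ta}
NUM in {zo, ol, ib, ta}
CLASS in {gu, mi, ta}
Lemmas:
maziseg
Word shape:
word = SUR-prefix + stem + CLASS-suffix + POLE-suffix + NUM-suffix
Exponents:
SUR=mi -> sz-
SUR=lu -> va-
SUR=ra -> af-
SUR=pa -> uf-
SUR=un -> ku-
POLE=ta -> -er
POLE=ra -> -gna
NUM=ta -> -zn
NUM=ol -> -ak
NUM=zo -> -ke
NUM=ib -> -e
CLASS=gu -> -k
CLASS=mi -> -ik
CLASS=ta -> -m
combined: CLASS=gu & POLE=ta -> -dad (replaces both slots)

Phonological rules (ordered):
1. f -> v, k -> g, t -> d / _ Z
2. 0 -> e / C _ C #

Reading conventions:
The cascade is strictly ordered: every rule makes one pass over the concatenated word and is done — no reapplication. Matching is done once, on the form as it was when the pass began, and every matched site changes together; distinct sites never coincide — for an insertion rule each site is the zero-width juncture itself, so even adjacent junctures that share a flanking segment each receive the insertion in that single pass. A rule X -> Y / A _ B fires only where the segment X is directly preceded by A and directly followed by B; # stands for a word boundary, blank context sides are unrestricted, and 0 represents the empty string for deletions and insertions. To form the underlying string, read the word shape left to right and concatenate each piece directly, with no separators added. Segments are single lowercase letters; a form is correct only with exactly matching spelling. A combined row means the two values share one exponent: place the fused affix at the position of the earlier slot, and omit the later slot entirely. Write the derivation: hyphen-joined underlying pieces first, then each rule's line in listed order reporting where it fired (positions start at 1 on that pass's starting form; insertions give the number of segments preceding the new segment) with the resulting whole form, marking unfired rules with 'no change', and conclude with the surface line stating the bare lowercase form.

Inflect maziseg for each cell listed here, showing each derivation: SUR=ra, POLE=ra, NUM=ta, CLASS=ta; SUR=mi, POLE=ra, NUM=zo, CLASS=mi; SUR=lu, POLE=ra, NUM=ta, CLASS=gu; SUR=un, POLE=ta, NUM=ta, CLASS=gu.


cell SUR=ra, POLE=ra, NUM=ta, CLASS=ta:
underlying: af-maziseg-m-gna-zn
1. f -> v, k -> g, t -> d / _ Z: no change
2. 0 -> e / C _ C #: inserts after position(s) 14: afmazisegmgnazen
surface: afmazisegmgnazen

cell SUR=mi, POLE=ra, NUM=zo, CLASS=mi:
underlying: sz-maziseg-ik-gna-ke
1. f -> v, k -> g, t -> d / _ Z: fires at position(s) 11: szmazisegiggnake
2. 0 -> e / C _ C #: no change
surface: szmazisegiggnake

cell SUR=lu, POLE=ra, NUM=ta, CLASS=gu:
underlying: va-maziseg-k-gna-zn
1. f -> v, k -> g, t -> d / _ Z: fires at position(s) 10: vamazisegggnazn
2. 0 -> e / C _ C #: inserts after position(s) 14: vamazisegggnazen
surface: vamazisegggnazen

cell SUR=un, POLE=ta, NUM=ta, CLASS=gu:
underlying: ku-maziseg-dad-zn
1. f -> v, k -> g, t -> d / _ Z: no change
2. 0 -> e / C _ C #: inserts after position(s) 13: kumazisegdadzen
surface: kumazisegdadzen


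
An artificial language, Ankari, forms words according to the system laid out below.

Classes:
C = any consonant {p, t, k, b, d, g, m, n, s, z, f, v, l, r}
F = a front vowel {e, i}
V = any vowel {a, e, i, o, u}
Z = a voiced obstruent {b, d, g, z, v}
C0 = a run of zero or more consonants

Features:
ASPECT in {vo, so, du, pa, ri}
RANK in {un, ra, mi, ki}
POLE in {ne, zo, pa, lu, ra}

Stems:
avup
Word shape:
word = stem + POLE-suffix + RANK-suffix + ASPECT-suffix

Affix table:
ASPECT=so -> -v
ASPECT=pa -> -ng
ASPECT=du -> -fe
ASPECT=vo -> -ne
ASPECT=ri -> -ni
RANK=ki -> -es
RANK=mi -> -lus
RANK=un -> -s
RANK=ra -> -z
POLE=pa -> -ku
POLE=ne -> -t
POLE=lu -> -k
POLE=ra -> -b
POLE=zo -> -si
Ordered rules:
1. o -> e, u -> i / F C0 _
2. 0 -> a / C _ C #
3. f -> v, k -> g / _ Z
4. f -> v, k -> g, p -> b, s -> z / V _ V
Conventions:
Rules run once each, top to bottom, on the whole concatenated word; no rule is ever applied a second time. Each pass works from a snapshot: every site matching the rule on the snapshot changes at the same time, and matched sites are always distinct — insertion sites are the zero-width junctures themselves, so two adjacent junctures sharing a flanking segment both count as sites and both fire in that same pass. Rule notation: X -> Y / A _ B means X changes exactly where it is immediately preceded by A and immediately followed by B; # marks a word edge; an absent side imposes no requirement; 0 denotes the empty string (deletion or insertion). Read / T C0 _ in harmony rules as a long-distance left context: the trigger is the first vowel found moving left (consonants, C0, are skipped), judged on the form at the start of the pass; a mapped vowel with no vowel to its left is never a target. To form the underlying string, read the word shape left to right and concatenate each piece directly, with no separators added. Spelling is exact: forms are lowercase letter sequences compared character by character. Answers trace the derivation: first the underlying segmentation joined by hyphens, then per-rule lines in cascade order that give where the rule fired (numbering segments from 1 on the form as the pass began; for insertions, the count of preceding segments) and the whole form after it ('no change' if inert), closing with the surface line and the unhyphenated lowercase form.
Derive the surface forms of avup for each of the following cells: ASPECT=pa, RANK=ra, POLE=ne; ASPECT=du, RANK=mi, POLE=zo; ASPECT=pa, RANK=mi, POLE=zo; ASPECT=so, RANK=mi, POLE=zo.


cell ASPECT=pa, RANK=ra, POLE=ne:
underlying: avup-t-z-ng
1. o -> e, u -> i / F C0 _: no change
2. 0 -> a / C _ C #: inserts after position(s) 7: avuptznag
3. f -> v, k -> g / _ Z: no change
4. f -> v, k -> g, p -> b, s -> z / V _ V: no change
surface: avuptznag

cell ASPECT=du, RANK=mi, POLE=zo:
underlying: avup-si-lus-fe
1. o -> e, u -> i / F C0 _: fires at position(s) 8: avupsilisfe
2. 0 -> a / C _ C #: no change
3. f -> v, k -> g / _ Z: no change
4. f -> v, k -> g, p -> b, s -> z / V _ V: no change
surface: avupsilisfe

cell ASPECT=pa, RANK=mi, POLE=zo:
underlying: avup-si-lus-ng
1. o -> e, u -> i / F C0 _: fires at position(s) 8: avupsilisng
2. 0 -> a / C _ C #: inserts after position(s) 10: avupsilisnag
3. f -> v, k -> g / _ Z: no change
4. f -> v, k -> g, p -> b, s -> z / V _ V: no change
surface: avupsilisnag

cell ASPECT=so, RANK=mi, POLE=zo:
underlying: avup-si-lus-v
1. o -> e, u -> i / F C0 _: fires at position(s) 8: avupsilisv
2. 0 -> a / C _ C #: inserts after position(s) 9: avupsilisav
3. f -> v, k -> g / _ Z: no change
4. f -> v, k -> g, p -> b, s -> z / V _ V: fires at position(s) 9: avupsilizav
surface: avupsilizav


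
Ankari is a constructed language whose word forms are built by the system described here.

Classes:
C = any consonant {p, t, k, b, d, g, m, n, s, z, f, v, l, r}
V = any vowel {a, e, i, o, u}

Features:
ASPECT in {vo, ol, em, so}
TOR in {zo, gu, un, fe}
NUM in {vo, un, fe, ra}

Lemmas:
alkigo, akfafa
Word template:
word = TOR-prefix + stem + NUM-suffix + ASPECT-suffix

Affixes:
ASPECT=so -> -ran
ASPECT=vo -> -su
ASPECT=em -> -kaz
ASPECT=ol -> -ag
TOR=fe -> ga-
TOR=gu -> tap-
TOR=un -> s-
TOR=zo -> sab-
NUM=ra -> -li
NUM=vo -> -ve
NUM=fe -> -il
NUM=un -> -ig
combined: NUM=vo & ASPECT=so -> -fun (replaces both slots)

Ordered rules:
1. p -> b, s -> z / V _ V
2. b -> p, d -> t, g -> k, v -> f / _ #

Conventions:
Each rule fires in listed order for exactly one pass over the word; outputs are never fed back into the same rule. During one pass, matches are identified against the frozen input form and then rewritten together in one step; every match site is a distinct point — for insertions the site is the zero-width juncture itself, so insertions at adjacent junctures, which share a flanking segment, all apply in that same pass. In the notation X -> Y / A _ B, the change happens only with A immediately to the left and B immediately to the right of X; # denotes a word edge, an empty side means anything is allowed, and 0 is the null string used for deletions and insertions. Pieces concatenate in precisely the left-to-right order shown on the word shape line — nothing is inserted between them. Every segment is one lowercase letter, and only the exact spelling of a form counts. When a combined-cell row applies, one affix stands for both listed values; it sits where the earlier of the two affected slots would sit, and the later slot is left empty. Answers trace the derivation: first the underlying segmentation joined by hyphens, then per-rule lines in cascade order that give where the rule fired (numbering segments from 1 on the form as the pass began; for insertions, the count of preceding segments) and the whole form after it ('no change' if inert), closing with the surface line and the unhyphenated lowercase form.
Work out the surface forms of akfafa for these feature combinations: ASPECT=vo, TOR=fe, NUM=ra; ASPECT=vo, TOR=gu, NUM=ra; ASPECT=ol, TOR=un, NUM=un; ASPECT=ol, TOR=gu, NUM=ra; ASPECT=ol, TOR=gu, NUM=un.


cell ASPECT=vo, TOR=fe, NUM=ra:
underlying: ga-akfafa-li-su
1. p -> b, s -> z / V _ V: fires at position(s) 11: gaakfafalizu
2. b -> p, d -> t, g -> k, v -> f / _ #: no change
surface: gaakfafalizu

cell ASPECT=vo, TOR=gu, NUM=ra:
underlying: tap-akfafa-li-su
1. p -> b, s -> z / V _ V: fires at position(s) 3, 12: tabakfafalizu
2. b -> p, d -> t, g -> k, v -> f / _ #: no change
surface: tabakfafalizu

cell ASPECT=ol, TOR=un, NUM=un:
underlying: s-akfafa-ig-ag
1. p -> b, s -> z / V _ V: no change
2. b -> p, d -> t, g -> k, v -> f / _ #: fires at position(s) 11: sakfafaigak
surface: sakfafaigak

cell ASPECT=ol, TOR=gu, NUM=ra:
underlying: tap-akfafa-li-ag
1. p -> b, s -> z / V _ V: fires at position(s) 3: tabakfafaliag
2. b -> p, d -> t, g -> k, v -> f / _ #: fires at position(s) 13: tabakfafaliak
surface: tabakfafaliak

cell ASPECT=ol, TOR=gu, NUM=un:
underlying: tap-akfafa-ig-ag
1. p -> b, s -> z / V _ V: fires at position(s) 3: tabakfafaigag
2. b -> p, d -> t, g -> k, v -> f / _ #: fires at position(s) 13: tabakfafaigak
surface: tabakfafaigak


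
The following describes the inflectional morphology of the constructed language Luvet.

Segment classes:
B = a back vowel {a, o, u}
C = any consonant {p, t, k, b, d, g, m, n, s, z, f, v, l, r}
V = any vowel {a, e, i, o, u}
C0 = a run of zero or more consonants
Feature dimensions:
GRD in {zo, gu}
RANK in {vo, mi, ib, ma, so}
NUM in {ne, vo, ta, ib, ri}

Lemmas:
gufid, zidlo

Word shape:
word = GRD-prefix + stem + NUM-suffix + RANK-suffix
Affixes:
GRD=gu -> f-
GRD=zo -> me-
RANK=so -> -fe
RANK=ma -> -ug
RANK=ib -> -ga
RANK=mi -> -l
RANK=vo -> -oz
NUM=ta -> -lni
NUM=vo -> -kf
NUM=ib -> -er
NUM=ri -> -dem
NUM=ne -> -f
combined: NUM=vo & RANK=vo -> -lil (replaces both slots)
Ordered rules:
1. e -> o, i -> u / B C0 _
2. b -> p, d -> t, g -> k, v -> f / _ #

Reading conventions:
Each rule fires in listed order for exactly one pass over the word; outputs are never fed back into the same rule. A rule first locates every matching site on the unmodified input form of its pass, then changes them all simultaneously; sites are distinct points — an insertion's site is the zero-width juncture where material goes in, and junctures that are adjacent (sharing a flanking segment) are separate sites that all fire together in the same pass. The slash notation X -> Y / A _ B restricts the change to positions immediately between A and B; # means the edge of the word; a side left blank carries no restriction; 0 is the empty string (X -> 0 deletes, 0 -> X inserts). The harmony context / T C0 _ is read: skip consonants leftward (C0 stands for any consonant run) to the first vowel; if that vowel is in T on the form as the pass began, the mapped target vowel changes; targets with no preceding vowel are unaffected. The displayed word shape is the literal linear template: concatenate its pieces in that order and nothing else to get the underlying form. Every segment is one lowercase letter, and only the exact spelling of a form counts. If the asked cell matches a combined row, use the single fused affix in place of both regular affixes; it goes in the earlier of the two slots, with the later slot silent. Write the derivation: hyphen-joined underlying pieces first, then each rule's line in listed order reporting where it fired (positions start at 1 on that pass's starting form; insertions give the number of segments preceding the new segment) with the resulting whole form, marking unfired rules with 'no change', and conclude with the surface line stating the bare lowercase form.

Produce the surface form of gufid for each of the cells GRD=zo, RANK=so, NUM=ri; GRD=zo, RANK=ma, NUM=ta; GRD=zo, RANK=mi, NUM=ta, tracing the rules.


cell GRD=zo, RANK=so, NUM=ri:
underlying: me-gufid-dem-fe
1. e -> o, i -> u / B C0 _: fires at position(s) 6: megufuddemfe
2. b -> p, d -> t, g -> k, v -> f / _ #: no change
surface: megufuddemfe

cell GRD=zo, RANK=ma, NUM=ta:
underlying: me-gufid-lni-ug
1. e -> o, i -> u / B C0 _: fires at position(s) 6: megufudlniug
2. b -> p, d -> t, g -> k, v -> f / _ #: fires at position(s) 12: megufudlniuk
surface: megufudlniuk

cell GRD=zo, RANK=mi, NUM=ta:
underlying: me-gufid-lni-l
1. e -> o, i -> u / B C0 _: fires at position(s) 6: megufudlnil
2. b -> p, d -> t, g -> k, v -> f / _ #: no change
surface: megufudlnil


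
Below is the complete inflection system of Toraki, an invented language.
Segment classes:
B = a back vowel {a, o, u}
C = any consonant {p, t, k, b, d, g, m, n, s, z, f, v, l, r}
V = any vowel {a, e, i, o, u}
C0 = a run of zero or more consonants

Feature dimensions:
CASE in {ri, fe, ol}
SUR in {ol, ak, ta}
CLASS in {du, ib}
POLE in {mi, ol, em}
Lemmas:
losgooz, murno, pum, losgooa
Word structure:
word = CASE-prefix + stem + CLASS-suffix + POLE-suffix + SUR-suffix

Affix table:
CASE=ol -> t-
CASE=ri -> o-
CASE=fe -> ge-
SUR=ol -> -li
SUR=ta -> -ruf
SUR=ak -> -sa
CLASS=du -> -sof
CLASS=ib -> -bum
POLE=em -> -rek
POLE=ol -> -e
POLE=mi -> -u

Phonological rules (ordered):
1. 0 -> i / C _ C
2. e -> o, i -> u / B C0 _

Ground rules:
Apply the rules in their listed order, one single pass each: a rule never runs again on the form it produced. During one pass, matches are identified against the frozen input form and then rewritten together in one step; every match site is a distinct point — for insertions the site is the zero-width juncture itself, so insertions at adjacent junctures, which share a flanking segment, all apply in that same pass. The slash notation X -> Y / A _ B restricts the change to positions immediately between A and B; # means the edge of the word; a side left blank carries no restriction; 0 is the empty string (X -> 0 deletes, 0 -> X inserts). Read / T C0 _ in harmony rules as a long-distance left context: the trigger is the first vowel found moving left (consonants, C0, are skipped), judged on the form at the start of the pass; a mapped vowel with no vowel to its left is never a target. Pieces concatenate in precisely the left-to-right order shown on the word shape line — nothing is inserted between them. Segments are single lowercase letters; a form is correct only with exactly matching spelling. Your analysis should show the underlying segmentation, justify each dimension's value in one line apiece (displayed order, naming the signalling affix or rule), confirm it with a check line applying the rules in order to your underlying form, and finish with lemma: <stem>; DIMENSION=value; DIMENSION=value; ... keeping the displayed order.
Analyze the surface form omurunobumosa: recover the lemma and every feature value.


underlying: o-murno-bum-e-sa
CASE=ri - signalled by the affix o-
SUR=ak - signalled by the affix -sa
CLASS=ib - signalled by the affix -bum
POLE=ol - signalled by the affix -e
check: omurnobumesa -> omurinobumesa -> omurunobumosa
lemma: murno; CASE=ri; SUR=ak; CLASS=ib; POLE=ol


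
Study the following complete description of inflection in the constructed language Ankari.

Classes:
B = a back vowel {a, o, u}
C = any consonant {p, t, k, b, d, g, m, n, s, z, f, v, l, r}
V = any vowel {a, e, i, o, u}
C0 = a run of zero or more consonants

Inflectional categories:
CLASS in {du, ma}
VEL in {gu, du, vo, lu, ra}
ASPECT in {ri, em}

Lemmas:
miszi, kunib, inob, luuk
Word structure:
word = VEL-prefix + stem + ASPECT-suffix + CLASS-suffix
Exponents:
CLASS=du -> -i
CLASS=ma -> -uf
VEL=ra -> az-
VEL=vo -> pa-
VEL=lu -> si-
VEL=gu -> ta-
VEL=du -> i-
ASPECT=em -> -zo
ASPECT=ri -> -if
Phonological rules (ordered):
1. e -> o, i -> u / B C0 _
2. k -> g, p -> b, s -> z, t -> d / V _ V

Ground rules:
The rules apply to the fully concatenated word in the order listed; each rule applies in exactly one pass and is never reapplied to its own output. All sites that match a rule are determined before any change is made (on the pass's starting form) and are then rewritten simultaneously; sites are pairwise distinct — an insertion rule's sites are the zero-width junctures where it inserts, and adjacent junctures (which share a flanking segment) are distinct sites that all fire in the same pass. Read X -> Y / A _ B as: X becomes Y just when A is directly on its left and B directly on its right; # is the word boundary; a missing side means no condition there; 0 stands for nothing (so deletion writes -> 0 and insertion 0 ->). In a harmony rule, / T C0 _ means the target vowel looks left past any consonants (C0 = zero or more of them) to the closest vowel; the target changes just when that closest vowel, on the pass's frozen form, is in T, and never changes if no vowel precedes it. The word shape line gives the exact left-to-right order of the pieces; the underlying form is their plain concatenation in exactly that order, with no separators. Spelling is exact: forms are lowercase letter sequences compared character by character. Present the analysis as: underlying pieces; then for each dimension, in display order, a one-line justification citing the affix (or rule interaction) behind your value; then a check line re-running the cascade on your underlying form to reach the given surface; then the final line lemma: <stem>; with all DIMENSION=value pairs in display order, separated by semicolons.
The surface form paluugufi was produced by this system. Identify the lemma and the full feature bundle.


underlying: pa-luuk-if-i
CLASS=du - signalled by the affix -i
VEL=vo - signalled by the affix pa-
ASPECT=ri - signalled by the affix -if
check: paluukifi -> paluukufi -> paluugufi
lemma: luuk; CLASS=du; VEL=vo; ASPECT=ri


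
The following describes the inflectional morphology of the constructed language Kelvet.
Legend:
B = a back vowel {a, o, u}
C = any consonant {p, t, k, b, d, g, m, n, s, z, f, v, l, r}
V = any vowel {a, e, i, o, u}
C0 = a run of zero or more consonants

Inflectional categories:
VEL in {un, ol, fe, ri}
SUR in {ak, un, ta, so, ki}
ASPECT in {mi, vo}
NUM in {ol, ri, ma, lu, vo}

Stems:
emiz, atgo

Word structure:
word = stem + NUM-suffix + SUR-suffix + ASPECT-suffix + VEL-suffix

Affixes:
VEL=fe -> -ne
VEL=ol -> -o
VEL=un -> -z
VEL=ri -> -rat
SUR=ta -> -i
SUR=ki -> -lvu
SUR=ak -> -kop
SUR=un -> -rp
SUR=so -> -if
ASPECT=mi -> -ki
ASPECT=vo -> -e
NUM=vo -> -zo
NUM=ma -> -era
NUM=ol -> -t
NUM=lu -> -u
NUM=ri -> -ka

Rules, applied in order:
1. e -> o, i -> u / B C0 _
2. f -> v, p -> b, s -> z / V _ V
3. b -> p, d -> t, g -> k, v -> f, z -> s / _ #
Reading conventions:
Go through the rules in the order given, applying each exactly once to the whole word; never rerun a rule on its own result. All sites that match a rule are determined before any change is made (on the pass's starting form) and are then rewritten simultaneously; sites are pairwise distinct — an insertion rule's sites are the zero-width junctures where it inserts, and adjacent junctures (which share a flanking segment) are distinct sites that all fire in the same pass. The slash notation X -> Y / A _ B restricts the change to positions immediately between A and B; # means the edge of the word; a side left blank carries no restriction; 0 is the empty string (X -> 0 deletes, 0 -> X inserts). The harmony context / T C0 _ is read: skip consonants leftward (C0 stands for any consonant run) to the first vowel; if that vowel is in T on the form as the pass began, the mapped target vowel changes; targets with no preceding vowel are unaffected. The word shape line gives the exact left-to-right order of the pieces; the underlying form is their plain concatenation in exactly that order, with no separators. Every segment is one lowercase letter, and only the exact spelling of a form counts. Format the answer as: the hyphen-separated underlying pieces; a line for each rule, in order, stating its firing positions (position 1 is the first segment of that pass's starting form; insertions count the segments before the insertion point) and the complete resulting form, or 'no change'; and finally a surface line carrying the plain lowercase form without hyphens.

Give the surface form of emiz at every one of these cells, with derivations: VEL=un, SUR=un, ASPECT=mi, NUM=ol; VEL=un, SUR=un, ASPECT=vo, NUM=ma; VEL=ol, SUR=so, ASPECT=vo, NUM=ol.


cell VEL=un, SUR=un, ASPECT=mi, NUM=ol:
underlying: emiz-t-rp-ki-z
1. e -> o, i -> u / B C0 _: no change
2. f -> v, p -> b, s -> z / V _ V: no change
3. b -> p, d -> t, g -> k, v -> f, z -> s / _ #: fires at position(s) 10: emiztrpkis
surface: emiztrpkis

cell VEL=un, SUR=un, ASPECT=vo, NUM=ma:
underlying: emiz-era-rp-e-z
1. e -> o, i -> u / B C0 _: fires at position(s) 10: emizerarpoz
2. f -> v, p -> b, s -> z / V _ V: no change
3. b -> p, d -> t, g -> k, v -> f, z -> s / _ #: fires at position(s) 11: emizerarpos
surface: emizerarpos

cell VEL=ol, SUR=so, ASPECT=vo, NUM=ol:
underlying: emiz-t-if-e-o
1. e -> o, i -> u / B C0 _: no change
2. f -> v, p -> b, s -> z / V _ V: fires at position(s) 7: emiztiveo
3. b -> p, d -> t, g -> k, v -> f, z -> s / _ #: no change
surface: emiztiveo


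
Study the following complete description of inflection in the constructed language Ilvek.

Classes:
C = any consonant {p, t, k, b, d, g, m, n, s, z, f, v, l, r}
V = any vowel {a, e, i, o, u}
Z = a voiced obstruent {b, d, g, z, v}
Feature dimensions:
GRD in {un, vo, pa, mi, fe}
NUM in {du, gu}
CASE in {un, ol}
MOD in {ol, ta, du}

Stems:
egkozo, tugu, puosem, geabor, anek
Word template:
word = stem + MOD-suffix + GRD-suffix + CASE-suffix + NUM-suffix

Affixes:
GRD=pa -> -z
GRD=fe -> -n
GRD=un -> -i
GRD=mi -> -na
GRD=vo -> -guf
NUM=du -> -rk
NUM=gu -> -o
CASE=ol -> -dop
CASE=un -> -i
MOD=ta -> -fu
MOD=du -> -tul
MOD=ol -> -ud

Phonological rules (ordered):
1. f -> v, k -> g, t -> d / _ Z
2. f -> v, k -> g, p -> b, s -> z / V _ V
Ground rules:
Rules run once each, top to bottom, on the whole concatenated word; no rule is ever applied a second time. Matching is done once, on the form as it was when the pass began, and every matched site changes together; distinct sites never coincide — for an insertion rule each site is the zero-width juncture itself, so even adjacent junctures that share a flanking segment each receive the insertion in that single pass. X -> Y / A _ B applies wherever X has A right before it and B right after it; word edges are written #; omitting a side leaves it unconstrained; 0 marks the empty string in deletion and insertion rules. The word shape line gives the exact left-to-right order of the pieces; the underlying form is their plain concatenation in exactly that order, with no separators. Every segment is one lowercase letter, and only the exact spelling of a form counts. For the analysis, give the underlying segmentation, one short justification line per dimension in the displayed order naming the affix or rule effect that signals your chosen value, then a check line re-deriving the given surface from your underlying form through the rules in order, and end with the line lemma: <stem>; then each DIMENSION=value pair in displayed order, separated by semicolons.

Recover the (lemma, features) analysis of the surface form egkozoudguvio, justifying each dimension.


underlying: egkozo-ud-guf-i-o
GRD=vo - signalled by the affix -guf
NUM=gu - signalled by the affix -o
CASE=un - signalled by the affix -i
MOD=ol - signalled by the affix -ud
check: egkozoudgufio -> egkozoudgufio -> egkozoudguvio
lemma: egkozo; GRD=vo; NUM=gu; CASE=un; MOD=ol


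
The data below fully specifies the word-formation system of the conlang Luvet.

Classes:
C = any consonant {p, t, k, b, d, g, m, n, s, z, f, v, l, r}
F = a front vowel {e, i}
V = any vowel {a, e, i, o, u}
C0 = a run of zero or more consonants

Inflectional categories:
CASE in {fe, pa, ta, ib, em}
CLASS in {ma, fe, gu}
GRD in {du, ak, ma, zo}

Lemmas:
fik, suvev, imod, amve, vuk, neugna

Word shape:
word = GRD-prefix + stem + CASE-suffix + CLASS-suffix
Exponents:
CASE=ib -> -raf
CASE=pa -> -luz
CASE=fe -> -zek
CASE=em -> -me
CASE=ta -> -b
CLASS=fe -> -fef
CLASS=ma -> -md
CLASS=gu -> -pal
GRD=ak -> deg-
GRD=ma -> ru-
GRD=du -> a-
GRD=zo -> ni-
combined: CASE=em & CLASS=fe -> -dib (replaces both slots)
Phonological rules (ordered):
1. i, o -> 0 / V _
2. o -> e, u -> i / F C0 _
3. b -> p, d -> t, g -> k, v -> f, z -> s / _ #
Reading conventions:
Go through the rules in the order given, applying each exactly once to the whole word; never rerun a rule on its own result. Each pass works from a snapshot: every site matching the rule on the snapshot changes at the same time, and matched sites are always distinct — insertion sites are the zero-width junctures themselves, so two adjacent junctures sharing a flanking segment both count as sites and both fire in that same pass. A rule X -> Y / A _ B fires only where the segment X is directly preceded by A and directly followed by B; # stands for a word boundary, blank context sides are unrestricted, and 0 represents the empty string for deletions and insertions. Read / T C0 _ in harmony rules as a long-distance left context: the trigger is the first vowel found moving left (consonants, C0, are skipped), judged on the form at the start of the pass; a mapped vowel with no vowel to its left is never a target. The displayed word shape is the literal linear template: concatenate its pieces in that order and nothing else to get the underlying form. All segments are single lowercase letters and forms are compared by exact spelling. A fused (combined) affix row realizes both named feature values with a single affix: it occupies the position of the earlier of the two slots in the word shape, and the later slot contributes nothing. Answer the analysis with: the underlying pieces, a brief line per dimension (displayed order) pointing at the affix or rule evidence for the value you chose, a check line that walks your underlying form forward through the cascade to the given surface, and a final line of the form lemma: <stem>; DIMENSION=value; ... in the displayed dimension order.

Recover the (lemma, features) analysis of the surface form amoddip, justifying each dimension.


underlying: a-imod-dib
CASE=em - signalled by the combined affix row
CLASS=fe - signalled by the combined affix row
GRD=du - signalled by the affix a-
check: aimoddib -> amoddib -> amoddib -> amoddip
lemma: imod; CASE=em; CLASS=fe; GRD=du
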